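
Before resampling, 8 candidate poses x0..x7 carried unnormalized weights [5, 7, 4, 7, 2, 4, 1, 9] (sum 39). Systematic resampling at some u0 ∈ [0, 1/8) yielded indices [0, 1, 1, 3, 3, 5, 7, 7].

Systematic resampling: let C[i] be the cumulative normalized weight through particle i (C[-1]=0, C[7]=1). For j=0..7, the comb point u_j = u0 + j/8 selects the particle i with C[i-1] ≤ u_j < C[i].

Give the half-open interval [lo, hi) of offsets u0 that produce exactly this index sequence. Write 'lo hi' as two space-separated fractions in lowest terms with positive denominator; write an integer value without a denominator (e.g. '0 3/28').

C = [5/39, 4/13, 16/39, 23/39, 25/39, 29/39, 10/13, 1]
j=0 picked index 0: u0 ∈ [0, 5/39)
j=1 picked index 1: u0 ∈ [1/312, 19/104)
j=2 picked index 1: u0 ∈ [-19/156, 3/52)
j=3 picked index 3: u0 ∈ [11/312, 67/312)
j=4 picked index 3: u0 ∈ [-7/78, 7/78)
j=5 picked index 5: u0 ∈ [5/312, 37/312)
j=6 picked index 7: u0 ∈ [1/52, 1/4)
j=7 picked index 7: u0 ∈ [-11/104, 1/8)
intersection: [11/312, 3/52)

11/312 3/52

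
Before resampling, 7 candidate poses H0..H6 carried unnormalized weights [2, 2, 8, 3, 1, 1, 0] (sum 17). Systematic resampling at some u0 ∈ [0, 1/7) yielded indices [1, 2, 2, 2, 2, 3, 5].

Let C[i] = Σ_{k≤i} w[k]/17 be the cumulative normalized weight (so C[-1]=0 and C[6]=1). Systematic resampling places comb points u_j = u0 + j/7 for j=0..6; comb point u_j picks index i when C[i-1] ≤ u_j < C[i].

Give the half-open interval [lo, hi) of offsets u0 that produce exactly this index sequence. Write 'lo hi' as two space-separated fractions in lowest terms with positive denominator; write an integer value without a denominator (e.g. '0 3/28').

2/17 16/119

C = [2/17, 4/17, 12/17, 15/17, 16/17, 1, 1]
j=0 picked index 1: u0 ∈ [2/17, 4/17)
j=1 picked index 2: u0 ∈ [11/119, 67/119)
j=2 picked index 2: u0 ∈ [-6/119, 50/119)
j=3 picked index 2: u0 ∈ [-23/119, 33/119)
j=4 picked index 2: u0 ∈ [-40/119, 16/119)
j=5 picked index 3: u0 ∈ [-1/119, 20/119)
j=6 picked index 5: u0 ∈ [10/119, 1/7)
intersection: [2/17, 16/119)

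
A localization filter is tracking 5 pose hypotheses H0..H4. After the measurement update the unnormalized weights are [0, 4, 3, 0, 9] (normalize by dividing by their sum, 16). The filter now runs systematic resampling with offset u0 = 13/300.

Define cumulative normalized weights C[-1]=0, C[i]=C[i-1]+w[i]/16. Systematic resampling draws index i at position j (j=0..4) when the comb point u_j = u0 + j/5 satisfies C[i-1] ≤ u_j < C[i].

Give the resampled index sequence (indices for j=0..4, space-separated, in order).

C = [0, 1/4, 7/16, 7/16, 1]
j=0: u_0=13/300 ∈ [0, 1/4) → index 1
j=1: u_1=73/300 ∈ [0, 1/4) → index 1
j=2: u_2=133/300 ∈ [7/16, 1) → index 4
j=3: u_3=193/300 ∈ [7/16, 1) → index 4
j=4: u_4=253/300 ∈ [7/16, 1) → index 4

1 1 4 4 4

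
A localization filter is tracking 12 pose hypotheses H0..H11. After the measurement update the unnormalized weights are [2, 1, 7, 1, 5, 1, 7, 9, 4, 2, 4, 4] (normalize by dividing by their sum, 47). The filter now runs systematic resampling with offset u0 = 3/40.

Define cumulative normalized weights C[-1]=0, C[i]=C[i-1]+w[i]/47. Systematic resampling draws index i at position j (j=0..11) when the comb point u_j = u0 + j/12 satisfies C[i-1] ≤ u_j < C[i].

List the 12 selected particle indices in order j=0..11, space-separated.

2 2 4 4 6 6 7 7 8 9 10 11

C = [2/47, 3/47, 10/47, 11/47, 16/47, 17/47, 24/47, 33/47, 37/47, 39/47, 43/47, 1]
j=0: u_0=3/40 ∈ [3/47, 10/47) → index 2
j=1: u_1=19/120 ∈ [3/47, 10/47) → index 2
j=2: u_2=29/120 ∈ [11/47, 16/47) → index 4
j=3: u_3=13/40 ∈ [11/47, 16/47) → index 4
j=4: u_4=49/120 ∈ [17/47, 24/47) → index 6
j=5: u_5=59/120 ∈ [17/47, 24/47) → index 6
j=6: u_6=23/40 ∈ [24/47, 33/47) → index 7
j=7: u_7=79/120 ∈ [24/47, 33/47) → index 7
j=8: u_8=89/120 ∈ [33/47, 37/47) → index 8
j=9: u_9=33/40 ∈ [37/47, 39/47) → index 9
j=10: u_10=109/120 ∈ [39/47, 43/47) → index 10
j=11: u_11=119/120 ∈ [43/47, 1) → index 11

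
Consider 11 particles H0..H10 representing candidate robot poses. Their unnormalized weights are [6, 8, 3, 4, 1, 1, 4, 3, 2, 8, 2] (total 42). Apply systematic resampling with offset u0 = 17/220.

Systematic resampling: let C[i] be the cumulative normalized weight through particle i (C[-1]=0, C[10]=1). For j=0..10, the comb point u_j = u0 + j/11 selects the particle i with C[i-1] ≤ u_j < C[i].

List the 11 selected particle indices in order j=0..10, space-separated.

C = [1/7, 1/3, 17/42, 1/2, 11/21, 23/42, 9/14, 5/7, 16/21, 20/21, 1]
j=0: u_0=17/220 ∈ [0, 1/7) → index 0
j=1: u_1=37/220 ∈ [1/7, 1/3) → index 1
j=2: u_2=57/220 ∈ [1/7, 1/3) → index 1
j=3: u_3=7/20 ∈ [1/3, 17/42) → index 2
j=4: u_4=97/220 ∈ [17/42, 1/2) → index 3
j=5: u_5=117/220 ∈ [11/21, 23/42) → index 5
j=6: u_6=137/220 ∈ [23/42, 9/14) → index 6
j=7: u_7=157/220 ∈ [9/14, 5/7) → index 7
j=8: u_8=177/220 ∈ [16/21, 20/21) → index 9
j=9: u_9=197/220 ∈ [16/21, 20/21) → index 9
j=10: u_10=217/220 ∈ [20/21, 1) → index 10

0 1 1 2 3 5 6 7 9 9 10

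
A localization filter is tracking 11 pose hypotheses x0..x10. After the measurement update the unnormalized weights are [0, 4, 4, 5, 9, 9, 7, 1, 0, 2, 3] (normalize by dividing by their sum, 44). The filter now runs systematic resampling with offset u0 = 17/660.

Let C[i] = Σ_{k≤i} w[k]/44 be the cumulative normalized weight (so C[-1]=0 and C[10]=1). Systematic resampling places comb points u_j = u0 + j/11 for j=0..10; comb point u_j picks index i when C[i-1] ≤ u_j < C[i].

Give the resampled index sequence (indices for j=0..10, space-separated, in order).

1 2 3 4 4 4 5 5 6 6 10

C = [0, 1/11, 2/11, 13/44, 1/2, 31/44, 19/22, 39/44, 39/44, 41/44, 1]
j=0: u_0=17/660 ∈ [0, 1/11) → index 1
j=1: u_1=7/60 ∈ [1/11, 2/11) → index 2
j=2: u_2=137/660 ∈ [2/11, 13/44) → index 3
j=3: u_3=197/660 ∈ [13/44, 1/2) → index 4
j=4: u_4=257/660 ∈ [13/44, 1/2) → index 4
j=5: u_5=317/660 ∈ [13/44, 1/2) → index 4
j=6: u_6=377/660 ∈ [1/2, 31/44) → index 5
j=7: u_7=437/660 ∈ [1/2, 31/44) → index 5
j=8: u_8=497/660 ∈ [31/44, 19/22) → index 6
j=9: u_9=557/660 ∈ [31/44, 19/22) → index 6
j=10: u_10=617/660 ∈ [41/44, 1) → index 10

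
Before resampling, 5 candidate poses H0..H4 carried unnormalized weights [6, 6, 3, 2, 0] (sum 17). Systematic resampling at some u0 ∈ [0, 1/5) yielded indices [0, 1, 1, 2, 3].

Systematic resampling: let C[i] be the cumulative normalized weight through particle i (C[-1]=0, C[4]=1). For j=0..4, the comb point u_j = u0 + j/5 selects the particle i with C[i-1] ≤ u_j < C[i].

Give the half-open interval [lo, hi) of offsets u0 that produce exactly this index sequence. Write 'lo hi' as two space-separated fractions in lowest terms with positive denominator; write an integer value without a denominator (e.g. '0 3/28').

13/85 1/5

C = [6/17, 12/17, 15/17, 1, 1]
j=0 picked index 0: u0 ∈ [0, 6/17)
j=1 picked index 1: u0 ∈ [13/85, 43/85)
j=2 picked index 1: u0 ∈ [-4/85, 26/85)
j=3 picked index 2: u0 ∈ [9/85, 24/85)
j=4 picked index 3: u0 ∈ [7/85, 1/5)
intersection: [13/85, 1/5)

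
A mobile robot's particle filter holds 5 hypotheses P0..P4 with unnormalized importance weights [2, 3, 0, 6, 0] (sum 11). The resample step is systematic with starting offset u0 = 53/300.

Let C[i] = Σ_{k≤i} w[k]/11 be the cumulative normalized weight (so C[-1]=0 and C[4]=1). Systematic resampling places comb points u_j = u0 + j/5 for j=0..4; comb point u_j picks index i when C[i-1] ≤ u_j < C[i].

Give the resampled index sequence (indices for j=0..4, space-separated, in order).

C = [2/11, 5/11, 5/11, 1, 1]
j=0: u_0=53/300 ∈ [0, 2/11) → index 0
j=1: u_1=113/300 ∈ [2/11, 5/11) → index 1
j=2: u_2=173/300 ∈ [5/11, 1) → index 3
j=3: u_3=233/300 ∈ [5/11, 1) → index 3
j=4: u_4=293/300 ∈ [5/11, 1) → index 3

0 1 3 3 3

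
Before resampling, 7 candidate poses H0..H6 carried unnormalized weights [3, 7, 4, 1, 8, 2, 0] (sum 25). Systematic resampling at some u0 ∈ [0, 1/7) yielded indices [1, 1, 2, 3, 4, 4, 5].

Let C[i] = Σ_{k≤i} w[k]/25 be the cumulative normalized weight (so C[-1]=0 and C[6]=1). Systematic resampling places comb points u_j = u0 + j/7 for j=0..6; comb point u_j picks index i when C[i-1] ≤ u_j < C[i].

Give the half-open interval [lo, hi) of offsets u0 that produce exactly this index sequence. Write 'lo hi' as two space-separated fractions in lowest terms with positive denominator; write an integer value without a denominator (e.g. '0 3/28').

23/175 1/7

C = [3/25, 2/5, 14/25, 3/5, 23/25, 1, 1]
j=0 picked index 1: u0 ∈ [3/25, 2/5)
j=1 picked index 1: u0 ∈ [-4/175, 9/35)
j=2 picked index 2: u0 ∈ [4/35, 48/175)
j=3 picked index 3: u0 ∈ [23/175, 6/35)
j=4 picked index 4: u0 ∈ [1/35, 61/175)
j=5 picked index 4: u0 ∈ [-4/35, 36/175)
j=6 picked index 5: u0 ∈ [11/175, 1/7)
intersection: [23/175, 1/7)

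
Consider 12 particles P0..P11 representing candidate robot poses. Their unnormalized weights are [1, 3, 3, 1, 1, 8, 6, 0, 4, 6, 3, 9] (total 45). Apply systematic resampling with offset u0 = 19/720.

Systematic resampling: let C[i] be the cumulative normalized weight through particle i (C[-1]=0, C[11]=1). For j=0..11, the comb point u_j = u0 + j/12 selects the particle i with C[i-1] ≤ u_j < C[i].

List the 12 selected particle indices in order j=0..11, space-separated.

C = [1/45, 4/45, 7/45, 8/45, 1/5, 17/45, 23/45, 23/45, 3/5, 11/15, 4/5, 1]
j=0: u_0=19/720 ∈ [1/45, 4/45) → index 1
j=1: u_1=79/720 ∈ [4/45, 7/45) → index 2
j=2: u_2=139/720 ∈ [8/45, 1/5) → index 4
j=3: u_3=199/720 ∈ [1/5, 17/45) → index 5
j=4: u_4=259/720 ∈ [1/5, 17/45) → index 5
j=5: u_5=319/720 ∈ [17/45, 23/45) → index 6
j=6: u_6=379/720 ∈ [23/45, 3/5) → index 8
j=7: u_7=439/720 ∈ [3/5, 11/15) → index 9
j=8: u_8=499/720 ∈ [3/5, 11/15) → index 9
j=9: u_9=559/720 ∈ [11/15, 4/5) → index 10
j=10: u_10=619/720 ∈ [4/5, 1) → index 11
j=11: u_11=679/720 ∈ [4/5, 1) → index 11

1 2 4 5 5 6 8 9 9 10 11 11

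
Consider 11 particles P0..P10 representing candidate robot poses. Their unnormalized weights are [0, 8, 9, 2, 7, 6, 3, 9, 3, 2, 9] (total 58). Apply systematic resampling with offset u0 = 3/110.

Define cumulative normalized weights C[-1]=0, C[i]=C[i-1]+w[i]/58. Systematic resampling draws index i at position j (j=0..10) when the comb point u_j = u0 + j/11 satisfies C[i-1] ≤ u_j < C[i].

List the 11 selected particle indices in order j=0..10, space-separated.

C = [0, 4/29, 17/58, 19/58, 13/29, 16/29, 35/58, 22/29, 47/58, 49/58, 1]
j=0: u_0=3/110 ∈ [0, 4/29) → index 1
j=1: u_1=13/110 ∈ [0, 4/29) → index 1
j=2: u_2=23/110 ∈ [4/29, 17/58) → index 2
j=3: u_3=3/10 ∈ [17/58, 19/58) → index 3
j=4: u_4=43/110 ∈ [19/58, 13/29) → index 4
j=5: u_5=53/110 ∈ [13/29, 16/29) → index 5
j=6: u_6=63/110 ∈ [16/29, 35/58) → index 6
j=7: u_7=73/110 ∈ [35/58, 22/29) → index 7
j=8: u_8=83/110 ∈ [35/58, 22/29) → index 7
j=9: u_9=93/110 ∈ [49/58, 1) → index 10
j=10: u_10=103/110 ∈ [49/58, 1) → index 10

1 1 2 3 4 5 6 7 7 10 10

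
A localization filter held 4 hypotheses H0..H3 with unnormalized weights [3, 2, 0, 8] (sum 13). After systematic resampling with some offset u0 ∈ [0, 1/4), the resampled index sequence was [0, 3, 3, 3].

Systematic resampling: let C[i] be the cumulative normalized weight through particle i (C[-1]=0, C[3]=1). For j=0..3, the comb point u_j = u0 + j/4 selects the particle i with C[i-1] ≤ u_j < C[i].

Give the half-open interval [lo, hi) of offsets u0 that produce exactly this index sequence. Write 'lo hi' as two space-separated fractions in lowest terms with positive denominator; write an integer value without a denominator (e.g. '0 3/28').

7/52 3/13

C = [3/13, 5/13, 5/13, 1]
j=0 picked index 0: u0 ∈ [0, 3/13)
j=1 picked index 3: u0 ∈ [7/52, 3/4)
j=2 picked index 3: u0 ∈ [-3/26, 1/2)
j=3 picked index 3: u0 ∈ [-19/52, 1/4)
intersection: [7/52, 3/13)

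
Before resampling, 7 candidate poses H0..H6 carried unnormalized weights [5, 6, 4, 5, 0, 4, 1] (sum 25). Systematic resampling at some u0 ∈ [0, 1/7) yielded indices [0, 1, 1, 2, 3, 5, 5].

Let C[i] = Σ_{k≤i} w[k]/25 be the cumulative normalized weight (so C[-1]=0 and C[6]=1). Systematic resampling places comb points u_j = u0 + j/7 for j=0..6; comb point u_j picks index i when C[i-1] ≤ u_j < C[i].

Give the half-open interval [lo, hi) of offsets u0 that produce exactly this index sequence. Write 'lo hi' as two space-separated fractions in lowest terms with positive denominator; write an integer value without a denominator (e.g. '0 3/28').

3/35 18/175

C = [1/5, 11/25, 3/5, 4/5, 4/5, 24/25, 1]
j=0 picked index 0: u0 ∈ [0, 1/5)
j=1 picked index 1: u0 ∈ [2/35, 52/175)
j=2 picked index 1: u0 ∈ [-3/35, 27/175)
j=3 picked index 2: u0 ∈ [2/175, 6/35)
j=4 picked index 3: u0 ∈ [1/35, 8/35)
j=5 picked index 5: u0 ∈ [3/35, 43/175)
j=6 picked index 5: u0 ∈ [-2/35, 18/175)
intersection: [3/35, 18/175)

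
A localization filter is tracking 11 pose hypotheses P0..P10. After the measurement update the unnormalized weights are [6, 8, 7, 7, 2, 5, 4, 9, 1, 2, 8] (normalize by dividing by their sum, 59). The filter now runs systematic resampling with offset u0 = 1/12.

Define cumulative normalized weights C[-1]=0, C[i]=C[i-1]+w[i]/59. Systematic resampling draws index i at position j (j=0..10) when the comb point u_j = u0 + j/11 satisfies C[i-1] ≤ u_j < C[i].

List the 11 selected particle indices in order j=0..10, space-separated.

0 1 2 3 3 5 6 7 7 10 10

C = [6/59, 14/59, 21/59, 28/59, 30/59, 35/59, 39/59, 48/59, 49/59, 51/59, 1]
j=0: u_0=1/12 ∈ [0, 6/59) → index 0
j=1: u_1=23/132 ∈ [6/59, 14/59) → index 1
j=2: u_2=35/132 ∈ [14/59, 21/59) → index 2
j=3: u_3=47/132 ∈ [21/59, 28/59) → index 3
j=4: u_4=59/132 ∈ [21/59, 28/59) → index 3
j=5: u_5=71/132 ∈ [30/59, 35/59) → index 5
j=6: u_6=83/132 ∈ [35/59, 39/59) → index 6
j=7: u_7=95/132 ∈ [39/59, 48/59) → index 7
j=8: u_8=107/132 ∈ [39/59, 48/59) → index 7
j=9: u_9=119/132 ∈ [51/59, 1) → index 10
j=10: u_10=131/132 ∈ [51/59, 1) → index 10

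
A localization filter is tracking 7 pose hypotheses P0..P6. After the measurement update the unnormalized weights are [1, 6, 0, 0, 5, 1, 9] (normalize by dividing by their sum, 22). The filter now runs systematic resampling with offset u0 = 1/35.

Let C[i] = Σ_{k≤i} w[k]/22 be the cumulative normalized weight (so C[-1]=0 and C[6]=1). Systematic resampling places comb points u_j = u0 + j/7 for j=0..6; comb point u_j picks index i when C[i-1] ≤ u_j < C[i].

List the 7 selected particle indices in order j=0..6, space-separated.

0 1 1 4 6 6 6

C = [1/22, 7/22, 7/22, 7/22, 6/11, 13/22, 1]
j=0: u_0=1/35 ∈ [0, 1/22) → index 0
j=1: u_1=6/35 ∈ [1/22, 7/22) → index 1
j=2: u_2=11/35 ∈ [1/22, 7/22) → index 1
j=3: u_3=16/35 ∈ [7/22, 6/11) → index 4
j=4: u_4=3/5 ∈ [13/22, 1) → index 6
j=5: u_5=26/35 ∈ [13/22, 1) → index 6
j=6: u_6=31/35 ∈ [13/22, 1) → index 6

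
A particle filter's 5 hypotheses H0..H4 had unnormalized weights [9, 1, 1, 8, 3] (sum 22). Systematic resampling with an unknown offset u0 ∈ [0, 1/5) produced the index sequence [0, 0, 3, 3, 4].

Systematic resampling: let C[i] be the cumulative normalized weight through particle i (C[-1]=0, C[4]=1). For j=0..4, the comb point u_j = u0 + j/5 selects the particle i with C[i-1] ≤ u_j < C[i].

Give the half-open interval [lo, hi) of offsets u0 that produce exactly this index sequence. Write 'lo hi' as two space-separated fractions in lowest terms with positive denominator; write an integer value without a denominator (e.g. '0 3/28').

1/10 1/5

C = [9/22, 5/11, 1/2, 19/22, 1]
j=0 picked index 0: u0 ∈ [0, 9/22)
j=1 picked index 0: u0 ∈ [-1/5, 23/110)
j=2 picked index 3: u0 ∈ [1/10, 51/110)
j=3 picked index 3: u0 ∈ [-1/10, 29/110)
j=4 picked index 4: u0 ∈ [7/110, 1/5)
intersection: [1/10, 1/5)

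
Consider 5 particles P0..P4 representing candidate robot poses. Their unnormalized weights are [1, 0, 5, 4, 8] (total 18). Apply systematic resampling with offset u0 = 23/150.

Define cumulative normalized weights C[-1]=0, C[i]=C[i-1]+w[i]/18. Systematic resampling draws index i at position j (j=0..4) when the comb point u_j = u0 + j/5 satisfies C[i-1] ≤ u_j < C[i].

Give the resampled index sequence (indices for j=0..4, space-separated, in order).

C = [1/18, 1/18, 1/3, 5/9, 1]
j=0: u_0=23/150 ∈ [1/18, 1/3) → index 2
j=1: u_1=53/150 ∈ [1/3, 5/9) → index 3
j=2: u_2=83/150 ∈ [1/3, 5/9) → index 3
j=3: u_3=113/150 ∈ [5/9, 1) → index 4
j=4: u_4=143/150 ∈ [5/9, 1) → index 4

2 3 3 4 4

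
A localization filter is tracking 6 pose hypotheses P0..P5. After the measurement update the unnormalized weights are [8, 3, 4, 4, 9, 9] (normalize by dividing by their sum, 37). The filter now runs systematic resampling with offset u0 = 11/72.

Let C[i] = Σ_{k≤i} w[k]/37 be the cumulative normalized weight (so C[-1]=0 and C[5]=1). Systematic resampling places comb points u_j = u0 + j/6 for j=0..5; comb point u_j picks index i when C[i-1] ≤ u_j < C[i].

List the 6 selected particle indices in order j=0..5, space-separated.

C = [8/37, 11/37, 15/37, 19/37, 28/37, 1]
j=0: u_0=11/72 ∈ [0, 8/37) → index 0
j=1: u_1=23/72 ∈ [11/37, 15/37) → index 2
j=2: u_2=35/72 ∈ [15/37, 19/37) → index 3
j=3: u_3=47/72 ∈ [19/37, 28/37) → index 4
j=4: u_4=59/72 ∈ [28/37, 1) → index 5
j=5: u_5=71/72 ∈ [28/37, 1) → index 5

0 2 3 4 5 5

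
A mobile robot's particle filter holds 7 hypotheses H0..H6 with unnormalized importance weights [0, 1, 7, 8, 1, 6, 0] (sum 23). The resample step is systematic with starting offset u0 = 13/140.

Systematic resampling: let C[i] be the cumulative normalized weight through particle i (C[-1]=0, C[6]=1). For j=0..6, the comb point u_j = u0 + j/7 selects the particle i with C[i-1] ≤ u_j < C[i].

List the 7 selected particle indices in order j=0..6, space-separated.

2 2 3 3 3 5 5

C = [0, 1/23, 8/23, 16/23, 17/23, 1, 1]
j=0: u_0=13/140 ∈ [1/23, 8/23) → index 2
j=1: u_1=33/140 ∈ [1/23, 8/23) → index 2
j=2: u_2=53/140 ∈ [8/23, 16/23) → index 3
j=3: u_3=73/140 ∈ [8/23, 16/23) → index 3
j=4: u_4=93/140 ∈ [8/23, 16/23) → index 3
j=5: u_5=113/140 ∈ [17/23, 1) → index 5
j=6: u_6=19/20 ∈ [17/23, 1) → index 5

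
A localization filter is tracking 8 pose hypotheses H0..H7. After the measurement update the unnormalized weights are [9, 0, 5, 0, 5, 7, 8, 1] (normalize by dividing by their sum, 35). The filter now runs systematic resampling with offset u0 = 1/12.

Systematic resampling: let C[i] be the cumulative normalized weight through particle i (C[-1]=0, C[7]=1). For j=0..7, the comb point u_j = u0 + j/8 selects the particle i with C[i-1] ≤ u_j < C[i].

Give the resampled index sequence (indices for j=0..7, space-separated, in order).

C = [9/35, 9/35, 2/5, 2/5, 19/35, 26/35, 34/35, 1]
j=0: u_0=1/12 ∈ [0, 9/35) → index 0
j=1: u_1=5/24 ∈ [0, 9/35) → index 0
j=2: u_2=1/3 ∈ [9/35, 2/5) → index 2
j=3: u_3=11/24 ∈ [2/5, 19/35) → index 4
j=4: u_4=7/12 ∈ [19/35, 26/35) → index 5
j=5: u_5=17/24 ∈ [19/35, 26/35) → index 5
j=6: u_6=5/6 ∈ [26/35, 34/35) → index 6
j=7: u_7=23/24 ∈ [26/35, 34/35) → index 6

0 0 2 4 5 5 6 6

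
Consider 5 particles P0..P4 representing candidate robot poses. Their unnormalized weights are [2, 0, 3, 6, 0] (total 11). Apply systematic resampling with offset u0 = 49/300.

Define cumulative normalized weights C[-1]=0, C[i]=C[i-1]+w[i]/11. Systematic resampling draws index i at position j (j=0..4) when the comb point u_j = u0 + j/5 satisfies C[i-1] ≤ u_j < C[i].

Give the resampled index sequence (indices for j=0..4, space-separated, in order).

C = [2/11, 2/11, 5/11, 1, 1]
j=0: u_0=49/300 ∈ [0, 2/11) → index 0
j=1: u_1=109/300 ∈ [2/11, 5/11) → index 2
j=2: u_2=169/300 ∈ [5/11, 1) → index 3
j=3: u_3=229/300 ∈ [5/11, 1) → index 3
j=4: u_4=289/300 ∈ [5/11, 1) → index 3

0 2 3 3 3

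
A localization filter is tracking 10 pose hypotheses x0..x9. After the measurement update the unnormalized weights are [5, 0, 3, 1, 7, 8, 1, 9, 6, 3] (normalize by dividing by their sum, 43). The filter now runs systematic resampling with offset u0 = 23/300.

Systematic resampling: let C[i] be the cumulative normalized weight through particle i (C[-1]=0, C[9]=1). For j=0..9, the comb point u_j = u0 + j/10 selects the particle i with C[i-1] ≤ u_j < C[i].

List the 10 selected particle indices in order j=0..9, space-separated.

C = [5/43, 5/43, 8/43, 9/43, 16/43, 24/43, 25/43, 34/43, 40/43, 1]
j=0: u_0=23/300 ∈ [0, 5/43) → index 0
j=1: u_1=53/300 ∈ [5/43, 8/43) → index 2
j=2: u_2=83/300 ∈ [9/43, 16/43) → index 4
j=3: u_3=113/300 ∈ [16/43, 24/43) → index 5
j=4: u_4=143/300 ∈ [16/43, 24/43) → index 5
j=5: u_5=173/300 ∈ [24/43, 25/43) → index 6
j=6: u_6=203/300 ∈ [25/43, 34/43) → index 7
j=7: u_7=233/300 ∈ [25/43, 34/43) → index 7
j=8: u_8=263/300 ∈ [34/43, 40/43) → index 8
j=9: u_9=293/300 ∈ [40/43, 1) → index 9

0 2 4 5 5 6 7 7 8 9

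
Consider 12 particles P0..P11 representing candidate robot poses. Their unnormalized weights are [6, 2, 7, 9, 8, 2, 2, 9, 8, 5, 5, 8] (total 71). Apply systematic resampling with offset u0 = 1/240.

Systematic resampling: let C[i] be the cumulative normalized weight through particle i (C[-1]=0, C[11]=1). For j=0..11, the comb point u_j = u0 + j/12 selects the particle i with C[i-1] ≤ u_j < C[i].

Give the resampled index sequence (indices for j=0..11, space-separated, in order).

0 1 2 3 3 4 6 7 8 9 10 11

C = [6/71, 8/71, 15/71, 24/71, 32/71, 34/71, 36/71, 45/71, 53/71, 58/71, 63/71, 1]
j=0: u_0=1/240 ∈ [0, 6/71) → index 0
j=1: u_1=7/80 ∈ [6/71, 8/71) → index 1
j=2: u_2=41/240 ∈ [8/71, 15/71) → index 2
j=3: u_3=61/240 ∈ [15/71, 24/71) → index 3
j=4: u_4=27/80 ∈ [15/71, 24/71) → index 3
j=5: u_5=101/240 ∈ [24/71, 32/71) → index 4
j=6: u_6=121/240 ∈ [34/71, 36/71) → index 6
j=7: u_7=47/80 ∈ [36/71, 45/71) → index 7
j=8: u_8=161/240 ∈ [45/71, 53/71) → index 8
j=9: u_9=181/240 ∈ [53/71, 58/71) → index 9
j=10: u_10=67/80 ∈ [58/71, 63/71) → index 10
j=11: u_11=221/240 ∈ [63/71, 1) → index 11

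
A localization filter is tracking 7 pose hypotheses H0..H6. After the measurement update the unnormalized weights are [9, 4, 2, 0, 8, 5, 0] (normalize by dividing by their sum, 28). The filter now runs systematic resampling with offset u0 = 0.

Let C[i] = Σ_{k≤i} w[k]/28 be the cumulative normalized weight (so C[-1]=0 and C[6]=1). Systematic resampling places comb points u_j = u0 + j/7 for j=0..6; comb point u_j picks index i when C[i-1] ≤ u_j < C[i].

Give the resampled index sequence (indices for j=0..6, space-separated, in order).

0 0 0 1 4 4 5

C = [9/28, 13/28, 15/28, 15/28, 23/28, 1, 1]
j=0: u_0=0 ∈ [0, 9/28) → index 0
j=1: u_1=1/7 ∈ [0, 9/28) → index 0
j=2: u_2=2/7 ∈ [0, 9/28) → index 0
j=3: u_3=3/7 ∈ [9/28, 13/28) → index 1
j=4: u_4=4/7 ∈ [15/28, 23/28) → index 4
j=5: u_5=5/7 ∈ [15/28, 23/28) → index 4
j=6: u_6=6/7 ∈ [23/28, 1) → index 5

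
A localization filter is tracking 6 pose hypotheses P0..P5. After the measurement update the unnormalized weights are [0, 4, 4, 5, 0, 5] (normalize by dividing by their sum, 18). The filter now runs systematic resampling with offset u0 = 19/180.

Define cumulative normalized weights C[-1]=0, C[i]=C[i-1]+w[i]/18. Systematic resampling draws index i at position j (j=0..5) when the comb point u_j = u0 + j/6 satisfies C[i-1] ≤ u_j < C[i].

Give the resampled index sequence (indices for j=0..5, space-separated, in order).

1 2 2 3 5 5

C = [0, 2/9, 4/9, 13/18, 13/18, 1]
j=0: u_0=19/180 ∈ [0, 2/9) → index 1
j=1: u_1=49/180 ∈ [2/9, 4/9) → index 2
j=2: u_2=79/180 ∈ [2/9, 4/9) → index 2
j=3: u_3=109/180 ∈ [4/9, 13/18) → index 3
j=4: u_4=139/180 ∈ [13/18, 1) → index 5
j=5: u_5=169/180 ∈ [13/18, 1) → index 5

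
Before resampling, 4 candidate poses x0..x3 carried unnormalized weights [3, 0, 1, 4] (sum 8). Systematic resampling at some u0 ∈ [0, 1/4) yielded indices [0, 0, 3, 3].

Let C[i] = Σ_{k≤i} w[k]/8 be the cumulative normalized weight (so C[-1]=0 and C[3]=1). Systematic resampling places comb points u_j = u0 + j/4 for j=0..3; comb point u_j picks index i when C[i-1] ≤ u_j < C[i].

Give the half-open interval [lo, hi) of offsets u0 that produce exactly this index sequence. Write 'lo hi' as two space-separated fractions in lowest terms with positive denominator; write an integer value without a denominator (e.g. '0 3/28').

0 1/8

C = [3/8, 3/8, 1/2, 1]
j=0 picked index 0: u0 ∈ [0, 3/8)
j=1 picked index 0: u0 ∈ [-1/4, 1/8)
j=2 picked index 3: u0 ∈ [0, 1/2)
j=3 picked index 3: u0 ∈ [-1/4, 1/4)
intersection: [0, 1/8)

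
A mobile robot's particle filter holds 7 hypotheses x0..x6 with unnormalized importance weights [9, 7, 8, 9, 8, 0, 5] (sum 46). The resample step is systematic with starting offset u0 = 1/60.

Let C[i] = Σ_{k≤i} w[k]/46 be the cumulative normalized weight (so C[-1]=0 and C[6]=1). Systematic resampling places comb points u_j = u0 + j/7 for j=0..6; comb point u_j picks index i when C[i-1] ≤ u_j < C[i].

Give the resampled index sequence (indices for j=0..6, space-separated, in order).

C = [9/46, 8/23, 12/23, 33/46, 41/46, 41/46, 1]
j=0: u_0=1/60 ∈ [0, 9/46) → index 0
j=1: u_1=67/420 ∈ [0, 9/46) → index 0
j=2: u_2=127/420 ∈ [9/46, 8/23) → index 1
j=3: u_3=187/420 ∈ [8/23, 12/23) → index 2
j=4: u_4=247/420 ∈ [12/23, 33/46) → index 3
j=5: u_5=307/420 ∈ [33/46, 41/46) → index 4
j=6: u_6=367/420 ∈ [33/46, 41/46) → index 4

0 0 1 2 3 4 4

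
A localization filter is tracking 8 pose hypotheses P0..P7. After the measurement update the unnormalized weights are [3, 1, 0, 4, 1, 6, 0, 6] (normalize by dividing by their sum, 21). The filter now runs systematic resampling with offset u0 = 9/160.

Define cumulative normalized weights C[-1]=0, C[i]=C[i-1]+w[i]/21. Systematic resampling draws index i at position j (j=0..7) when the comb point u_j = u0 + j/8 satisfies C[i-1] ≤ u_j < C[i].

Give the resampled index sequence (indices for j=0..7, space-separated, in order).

C = [1/7, 4/21, 4/21, 8/21, 3/7, 5/7, 5/7, 1]
j=0: u_0=9/160 ∈ [0, 1/7) → index 0
j=1: u_1=29/160 ∈ [1/7, 4/21) → index 1
j=2: u_2=49/160 ∈ [4/21, 8/21) → index 3
j=3: u_3=69/160 ∈ [3/7, 5/7) → index 5
j=4: u_4=89/160 ∈ [3/7, 5/7) → index 5
j=5: u_5=109/160 ∈ [3/7, 5/7) → index 5
j=6: u_6=129/160 ∈ [5/7, 1) → index 7
j=7: u_7=149/160 ∈ [5/7, 1) → index 7

0 1 3 5 5 5 7 7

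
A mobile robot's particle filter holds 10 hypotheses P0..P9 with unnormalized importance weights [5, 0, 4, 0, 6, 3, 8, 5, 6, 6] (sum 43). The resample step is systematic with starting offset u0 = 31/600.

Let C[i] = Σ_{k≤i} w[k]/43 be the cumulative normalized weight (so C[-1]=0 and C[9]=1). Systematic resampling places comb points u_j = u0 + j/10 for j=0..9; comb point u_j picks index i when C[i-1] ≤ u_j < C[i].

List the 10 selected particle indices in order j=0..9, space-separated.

0 2 4 5 6 6 7 8 8 9

C = [5/43, 5/43, 9/43, 9/43, 15/43, 18/43, 26/43, 31/43, 37/43, 1]
j=0: u_0=31/600 ∈ [0, 5/43) → index 0
j=1: u_1=91/600 ∈ [5/43, 9/43) → index 2
j=2: u_2=151/600 ∈ [9/43, 15/43) → index 4
j=3: u_3=211/600 ∈ [15/43, 18/43) → index 5
j=4: u_4=271/600 ∈ [18/43, 26/43) → index 6
j=5: u_5=331/600 ∈ [18/43, 26/43) → index 6
j=6: u_6=391/600 ∈ [26/43, 31/43) → index 7
j=7: u_7=451/600 ∈ [31/43, 37/43) → index 8
j=8: u_8=511/600 ∈ [31/43, 37/43) → index 8
j=9: u_9=571/600 ∈ [37/43, 1) → index 9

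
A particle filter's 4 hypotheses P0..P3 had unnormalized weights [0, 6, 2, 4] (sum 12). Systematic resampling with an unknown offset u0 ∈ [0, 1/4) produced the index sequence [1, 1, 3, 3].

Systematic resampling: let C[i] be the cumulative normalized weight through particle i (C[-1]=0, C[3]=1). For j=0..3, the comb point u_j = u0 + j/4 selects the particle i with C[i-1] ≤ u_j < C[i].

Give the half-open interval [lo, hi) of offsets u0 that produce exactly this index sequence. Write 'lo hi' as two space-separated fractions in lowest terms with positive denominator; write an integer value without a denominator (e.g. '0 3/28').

C = [0, 1/2, 2/3, 1]
j=0 picked index 1: u0 ∈ [0, 1/2)
j=1 picked index 1: u0 ∈ [-1/4, 1/4)
j=2 picked index 3: u0 ∈ [1/6, 1/2)
j=3 picked index 3: u0 ∈ [-1/12, 1/4)
intersection: [1/6, 1/4)

1/6 1/4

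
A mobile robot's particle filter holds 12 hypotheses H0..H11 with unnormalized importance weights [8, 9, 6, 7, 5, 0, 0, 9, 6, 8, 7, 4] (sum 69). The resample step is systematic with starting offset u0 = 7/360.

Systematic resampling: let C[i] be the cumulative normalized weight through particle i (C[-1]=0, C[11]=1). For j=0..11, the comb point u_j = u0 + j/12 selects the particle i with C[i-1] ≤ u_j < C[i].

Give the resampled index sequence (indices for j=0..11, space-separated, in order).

C = [8/69, 17/69, 1/3, 10/23, 35/69, 35/69, 35/69, 44/69, 50/69, 58/69, 65/69, 1]
j=0: u_0=7/360 ∈ [0, 8/69) → index 0
j=1: u_1=37/360 ∈ [0, 8/69) → index 0
j=2: u_2=67/360 ∈ [8/69, 17/69) → index 1
j=3: u_3=97/360 ∈ [17/69, 1/3) → index 2
j=4: u_4=127/360 ∈ [1/3, 10/23) → index 3
j=5: u_5=157/360 ∈ [10/23, 35/69) → index 4
j=6: u_6=187/360 ∈ [35/69, 44/69) → index 7
j=7: u_7=217/360 ∈ [35/69, 44/69) → index 7
j=8: u_8=247/360 ∈ [44/69, 50/69) → index 8
j=9: u_9=277/360 ∈ [50/69, 58/69) → index 9
j=10: u_10=307/360 ∈ [58/69, 65/69) → index 10
j=11: u_11=337/360 ∈ [58/69, 65/69) → index 10

0 0 1 2 3 4 7 7 8 9 10 10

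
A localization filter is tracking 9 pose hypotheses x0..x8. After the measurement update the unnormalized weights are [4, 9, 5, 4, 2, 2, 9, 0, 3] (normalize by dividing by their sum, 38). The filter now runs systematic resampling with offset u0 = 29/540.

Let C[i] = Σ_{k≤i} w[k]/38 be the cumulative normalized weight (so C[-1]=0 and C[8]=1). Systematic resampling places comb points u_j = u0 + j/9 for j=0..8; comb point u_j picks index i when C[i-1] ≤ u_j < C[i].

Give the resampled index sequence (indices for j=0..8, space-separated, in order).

0 1 1 2 3 4 6 6 8

C = [2/19, 13/38, 9/19, 11/19, 12/19, 13/19, 35/38, 35/38, 1]
j=0: u_0=29/540 ∈ [0, 2/19) → index 0
j=1: u_1=89/540 ∈ [2/19, 13/38) → index 1
j=2: u_2=149/540 ∈ [2/19, 13/38) → index 1
j=3: u_3=209/540 ∈ [13/38, 9/19) → index 2
j=4: u_4=269/540 ∈ [9/19, 11/19) → index 3
j=5: u_5=329/540 ∈ [11/19, 12/19) → index 4
j=6: u_6=389/540 ∈ [13/19, 35/38) → index 6
j=7: u_7=449/540 ∈ [13/19, 35/38) → index 6
j=8: u_8=509/540 ∈ [35/38, 1) → index 8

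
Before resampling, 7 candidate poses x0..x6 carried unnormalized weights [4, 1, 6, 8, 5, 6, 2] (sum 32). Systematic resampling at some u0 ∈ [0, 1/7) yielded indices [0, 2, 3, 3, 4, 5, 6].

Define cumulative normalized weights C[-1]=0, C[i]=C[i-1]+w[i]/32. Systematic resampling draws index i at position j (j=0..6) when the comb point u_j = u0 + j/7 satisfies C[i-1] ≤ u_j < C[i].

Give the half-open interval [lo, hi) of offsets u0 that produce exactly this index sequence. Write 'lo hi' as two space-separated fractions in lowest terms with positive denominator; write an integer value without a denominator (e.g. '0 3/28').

C = [1/8, 5/32, 11/32, 19/32, 3/4, 15/16, 1]
j=0 picked index 0: u0 ∈ [0, 1/8)
j=1 picked index 2: u0 ∈ [3/224, 45/224)
j=2 picked index 3: u0 ∈ [13/224, 69/224)
j=3 picked index 3: u0 ∈ [-19/224, 37/224)
j=4 picked index 4: u0 ∈ [5/224, 5/28)
j=5 picked index 5: u0 ∈ [1/28, 25/112)
j=6 picked index 6: u0 ∈ [9/112, 1/7)
intersection: [9/112, 1/8)

9/112 1/8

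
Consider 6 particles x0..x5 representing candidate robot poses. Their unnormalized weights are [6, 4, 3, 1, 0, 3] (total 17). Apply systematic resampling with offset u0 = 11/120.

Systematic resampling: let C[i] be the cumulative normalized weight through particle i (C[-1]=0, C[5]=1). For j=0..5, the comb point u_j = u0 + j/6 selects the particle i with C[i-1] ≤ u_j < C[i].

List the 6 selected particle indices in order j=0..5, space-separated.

C = [6/17, 10/17, 13/17, 14/17, 14/17, 1]
j=0: u_0=11/120 ∈ [0, 6/17) → index 0
j=1: u_1=31/120 ∈ [0, 6/17) → index 0
j=2: u_2=17/40 ∈ [6/17, 10/17) → index 1
j=3: u_3=71/120 ∈ [10/17, 13/17) → index 2
j=4: u_4=91/120 ∈ [10/17, 13/17) → index 2
j=5: u_5=37/40 ∈ [14/17, 1) → index 5

0 0 1 2 2 5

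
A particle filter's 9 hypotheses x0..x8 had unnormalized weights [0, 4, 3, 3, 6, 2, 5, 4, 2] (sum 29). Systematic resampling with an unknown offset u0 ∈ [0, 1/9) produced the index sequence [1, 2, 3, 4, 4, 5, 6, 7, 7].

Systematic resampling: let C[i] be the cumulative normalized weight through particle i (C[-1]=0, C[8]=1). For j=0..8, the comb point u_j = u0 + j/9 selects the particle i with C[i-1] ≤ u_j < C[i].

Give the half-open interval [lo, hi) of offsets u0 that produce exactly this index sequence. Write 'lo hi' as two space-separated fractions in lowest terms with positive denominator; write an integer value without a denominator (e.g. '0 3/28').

7/261 11/261

C = [0, 4/29, 7/29, 10/29, 16/29, 18/29, 23/29, 27/29, 1]
j=0 picked index 1: u0 ∈ [0, 4/29)
j=1 picked index 2: u0 ∈ [7/261, 34/261)
j=2 picked index 3: u0 ∈ [5/261, 32/261)
j=3 picked index 4: u0 ∈ [1/87, 19/87)
j=4 picked index 4: u0 ∈ [-26/261, 28/261)
j=5 picked index 5: u0 ∈ [-1/261, 17/261)
j=6 picked index 6: u0 ∈ [-4/87, 11/87)
j=7 picked index 7: u0 ∈ [4/261, 40/261)
j=8 picked index 7: u0 ∈ [-25/261, 11/261)
intersection: [7/261, 11/261)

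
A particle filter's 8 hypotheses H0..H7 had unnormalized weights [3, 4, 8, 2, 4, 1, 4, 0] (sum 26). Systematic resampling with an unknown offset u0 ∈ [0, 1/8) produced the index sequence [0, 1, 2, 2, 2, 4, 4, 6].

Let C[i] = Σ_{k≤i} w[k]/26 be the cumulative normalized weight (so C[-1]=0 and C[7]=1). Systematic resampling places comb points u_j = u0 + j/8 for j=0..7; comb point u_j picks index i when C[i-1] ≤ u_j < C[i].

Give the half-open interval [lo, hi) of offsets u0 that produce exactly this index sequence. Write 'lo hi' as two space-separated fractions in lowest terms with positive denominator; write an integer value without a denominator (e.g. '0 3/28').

3/104 3/52

C = [3/26, 7/26, 15/26, 17/26, 21/26, 11/13, 1, 1]
j=0 picked index 0: u0 ∈ [0, 3/26)
j=1 picked index 1: u0 ∈ [-1/104, 15/104)
j=2 picked index 2: u0 ∈ [1/52, 17/52)
j=3 picked index 2: u0 ∈ [-11/104, 21/104)
j=4 picked index 2: u0 ∈ [-3/13, 1/13)
j=5 picked index 4: u0 ∈ [3/104, 19/104)
j=6 picked index 4: u0 ∈ [-5/52, 3/52)
j=7 picked index 6: u0 ∈ [-3/104, 1/8)
intersection: [3/104, 3/52)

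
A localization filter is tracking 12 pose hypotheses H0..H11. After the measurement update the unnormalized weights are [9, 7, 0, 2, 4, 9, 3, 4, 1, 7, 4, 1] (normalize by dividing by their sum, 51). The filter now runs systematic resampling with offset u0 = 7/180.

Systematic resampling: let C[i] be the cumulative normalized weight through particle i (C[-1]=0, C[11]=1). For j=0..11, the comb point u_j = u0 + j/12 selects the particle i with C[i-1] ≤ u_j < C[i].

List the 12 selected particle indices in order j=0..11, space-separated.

0 0 1 1 4 5 5 6 7 9 9 10

C = [3/17, 16/51, 16/51, 6/17, 22/51, 31/51, 2/3, 38/51, 13/17, 46/51, 50/51, 1]
j=0: u_0=7/180 ∈ [0, 3/17) → index 0
j=1: u_1=11/90 ∈ [0, 3/17) → index 0
j=2: u_2=37/180 ∈ [3/17, 16/51) → index 1
j=3: u_3=13/45 ∈ [3/17, 16/51) → index 1
j=4: u_4=67/180 ∈ [6/17, 22/51) → index 4
j=5: u_5=41/90 ∈ [22/51, 31/51) → index 5
j=6: u_6=97/180 ∈ [22/51, 31/51) → index 5
j=7: u_7=28/45 ∈ [31/51, 2/3) → index 6
j=8: u_8=127/180 ∈ [2/3, 38/51) → index 7
j=9: u_9=71/90 ∈ [13/17, 46/51) → index 9
j=10: u_10=157/180 ∈ [13/17, 46/51) → index 9
j=11: u_11=43/45 ∈ [46/51, 50/51) → index 10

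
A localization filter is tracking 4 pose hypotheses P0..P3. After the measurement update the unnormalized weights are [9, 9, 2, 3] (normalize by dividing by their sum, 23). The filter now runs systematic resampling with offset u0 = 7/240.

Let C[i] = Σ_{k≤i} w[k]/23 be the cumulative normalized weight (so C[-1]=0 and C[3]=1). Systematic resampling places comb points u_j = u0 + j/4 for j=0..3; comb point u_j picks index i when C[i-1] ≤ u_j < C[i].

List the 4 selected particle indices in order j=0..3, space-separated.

0 0 1 1

C = [9/23, 18/23, 20/23, 1]
j=0: u_0=7/240 ∈ [0, 9/23) → index 0
j=1: u_1=67/240 ∈ [0, 9/23) → index 0
j=2: u_2=127/240 ∈ [9/23, 18/23) → index 1
j=3: u_3=187/240 ∈ [9/23, 18/23) → index 1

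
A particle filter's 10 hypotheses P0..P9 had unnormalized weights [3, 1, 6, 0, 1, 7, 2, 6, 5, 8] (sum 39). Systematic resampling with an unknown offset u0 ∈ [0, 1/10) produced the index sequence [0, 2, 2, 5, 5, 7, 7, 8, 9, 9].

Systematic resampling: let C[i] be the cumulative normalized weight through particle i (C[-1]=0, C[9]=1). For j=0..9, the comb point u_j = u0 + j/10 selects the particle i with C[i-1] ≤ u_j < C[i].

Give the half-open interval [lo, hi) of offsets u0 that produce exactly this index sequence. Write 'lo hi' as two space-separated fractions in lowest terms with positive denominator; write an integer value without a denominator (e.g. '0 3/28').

C = [1/13, 4/39, 10/39, 10/39, 11/39, 6/13, 20/39, 2/3, 31/39, 1]
j=0 picked index 0: u0 ∈ [0, 1/13)
j=1 picked index 2: u0 ∈ [1/390, 61/390)
j=2 picked index 2: u0 ∈ [-19/195, 11/195)
j=3 picked index 5: u0 ∈ [-7/390, 21/130)
j=4 picked index 5: u0 ∈ [-23/195, 4/65)
j=5 picked index 7: u0 ∈ [1/78, 1/6)
j=6 picked index 7: u0 ∈ [-17/195, 1/15)
j=7 picked index 8: u0 ∈ [-1/30, 37/390)
j=8 picked index 9: u0 ∈ [-1/195, 1/5)
j=9 picked index 9: u0 ∈ [-41/390, 1/10)
intersection: [1/78, 11/195)

1/78 11/195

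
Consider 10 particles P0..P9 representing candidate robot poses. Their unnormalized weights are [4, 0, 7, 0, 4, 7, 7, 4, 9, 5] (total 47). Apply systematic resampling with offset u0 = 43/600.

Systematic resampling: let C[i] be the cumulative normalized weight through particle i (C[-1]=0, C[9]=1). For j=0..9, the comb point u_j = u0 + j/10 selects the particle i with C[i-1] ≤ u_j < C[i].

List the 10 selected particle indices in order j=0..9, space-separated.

0 2 4 5 6 6 7 8 8 9

C = [4/47, 4/47, 11/47, 11/47, 15/47, 22/47, 29/47, 33/47, 42/47, 1]
j=0: u_0=43/600 ∈ [0, 4/47) → index 0
j=1: u_1=103/600 ∈ [4/47, 11/47) → index 2
j=2: u_2=163/600 ∈ [11/47, 15/47) → index 4
j=3: u_3=223/600 ∈ [15/47, 22/47) → index 5
j=4: u_4=283/600 ∈ [22/47, 29/47) → index 6
j=5: u_5=343/600 ∈ [22/47, 29/47) → index 6
j=6: u_6=403/600 ∈ [29/47, 33/47) → index 7
j=7: u_7=463/600 ∈ [33/47, 42/47) → index 8
j=8: u_8=523/600 ∈ [33/47, 42/47) → index 8
j=9: u_9=583/600 ∈ [42/47, 1) → index 9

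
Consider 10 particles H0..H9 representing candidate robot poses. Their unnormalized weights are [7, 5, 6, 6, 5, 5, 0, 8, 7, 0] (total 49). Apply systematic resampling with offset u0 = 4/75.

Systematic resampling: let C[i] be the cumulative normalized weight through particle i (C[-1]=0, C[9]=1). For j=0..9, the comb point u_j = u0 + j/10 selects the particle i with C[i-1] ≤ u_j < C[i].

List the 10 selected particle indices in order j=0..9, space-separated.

0 1 2 2 3 4 5 7 7 8

C = [1/7, 12/49, 18/49, 24/49, 29/49, 34/49, 34/49, 6/7, 1, 1]
j=0: u_0=4/75 ∈ [0, 1/7) → index 0
j=1: u_1=23/150 ∈ [1/7, 12/49) → index 1
j=2: u_2=19/75 ∈ [12/49, 18/49) → index 2
j=3: u_3=53/150 ∈ [12/49, 18/49) → index 2
j=4: u_4=34/75 ∈ [18/49, 24/49) → index 3
j=5: u_5=83/150 ∈ [24/49, 29/49) → index 4
j=6: u_6=49/75 ∈ [29/49, 34/49) → index 5
j=7: u_7=113/150 ∈ [34/49, 6/7) → index 7
j=8: u_8=64/75 ∈ [34/49, 6/7) → index 7
j=9: u_9=143/150 ∈ [6/7, 1) → index 8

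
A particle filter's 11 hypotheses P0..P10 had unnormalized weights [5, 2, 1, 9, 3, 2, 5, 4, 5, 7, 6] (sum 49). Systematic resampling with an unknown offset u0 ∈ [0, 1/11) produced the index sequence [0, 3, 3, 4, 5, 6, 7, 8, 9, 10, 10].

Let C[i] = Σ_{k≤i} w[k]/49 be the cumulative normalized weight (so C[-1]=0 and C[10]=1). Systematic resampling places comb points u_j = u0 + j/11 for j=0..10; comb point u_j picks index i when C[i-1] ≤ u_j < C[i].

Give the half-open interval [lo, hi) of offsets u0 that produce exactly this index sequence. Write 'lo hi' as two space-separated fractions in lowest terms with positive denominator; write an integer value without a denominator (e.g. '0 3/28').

40/539 46/539

C = [5/49, 1/7, 8/49, 17/49, 20/49, 22/49, 27/49, 31/49, 36/49, 43/49, 1]
j=0 picked index 0: u0 ∈ [0, 5/49)
j=1 picked index 3: u0 ∈ [39/539, 138/539)
j=2 picked index 3: u0 ∈ [-10/539, 89/539)
j=3 picked index 4: u0 ∈ [40/539, 73/539)
j=4 picked index 5: u0 ∈ [24/539, 46/539)
j=5 picked index 6: u0 ∈ [-3/539, 52/539)
j=6 picked index 7: u0 ∈ [3/539, 47/539)
j=7 picked index 8: u0 ∈ [-2/539, 53/539)
j=8 picked index 9: u0 ∈ [4/539, 81/539)
j=9 picked index 10: u0 ∈ [32/539, 2/11)
j=10 picked index 10: u0 ∈ [-17/539, 1/11)
intersection: [40/539, 46/539)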